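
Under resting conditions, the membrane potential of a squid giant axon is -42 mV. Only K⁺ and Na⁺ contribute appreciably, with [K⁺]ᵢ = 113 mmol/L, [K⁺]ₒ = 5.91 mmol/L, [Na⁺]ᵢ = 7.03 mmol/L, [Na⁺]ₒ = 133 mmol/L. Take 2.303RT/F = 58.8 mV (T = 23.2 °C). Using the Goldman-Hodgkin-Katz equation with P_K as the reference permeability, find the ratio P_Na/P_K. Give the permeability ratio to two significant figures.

Let α = P_Na/P_K. GHK: Vm = 58.8·log₁₀[(Kₒ + α·Naₒ)/(Kᵢ + α·Naᵢ)].
10^(Vm/58.8) = 10^(-42.0/58.8) = 0.19307
So 0.19307·(Kᵢ + α·Naᵢ) = Kₒ + α·Naₒ → α = (0.19307·113.0 − 5.91) / (133.0 − 0.19307·7.03)
α = (21.82 − 5.91) / (133.0 − 1.357) = 15.91/131.6 = 0.1208

0.12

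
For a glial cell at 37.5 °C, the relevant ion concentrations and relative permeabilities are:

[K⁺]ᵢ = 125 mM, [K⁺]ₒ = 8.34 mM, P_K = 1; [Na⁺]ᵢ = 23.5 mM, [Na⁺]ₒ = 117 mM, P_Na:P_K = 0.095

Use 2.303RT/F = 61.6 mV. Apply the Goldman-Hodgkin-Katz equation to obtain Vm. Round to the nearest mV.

-50 mV

Vm = 61.6 · log₁₀[(Σ P·[cation]ₒ + Σ P·[anion]ᵢ) / (Σ P·[cation]ᵢ + Σ P·[anion]ₒ)]
Numerator = 1×8.34 + 0.095×117 = 19.45
Denominator = 1×125 + 0.095×23.5 = 127.2
Vm = 61.6 · log₁₀(0.15291) = 61.6 × (-0.8156) = -50.24 mV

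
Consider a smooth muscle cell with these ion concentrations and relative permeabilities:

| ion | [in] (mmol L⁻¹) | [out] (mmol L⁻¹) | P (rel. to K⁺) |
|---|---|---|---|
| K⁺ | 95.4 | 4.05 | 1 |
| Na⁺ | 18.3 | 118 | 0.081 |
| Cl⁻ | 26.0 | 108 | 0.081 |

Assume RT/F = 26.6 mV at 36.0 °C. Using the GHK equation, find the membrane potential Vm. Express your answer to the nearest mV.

-51 mV

Vm = 26.6 · ln[(Σ P·[cation]ₒ + Σ P·[anion]ᵢ) / (Σ P·[cation]ᵢ + Σ P·[anion]ₒ)]
Numerator = 1×4.05 + 0.081×118 + 0.081×26.0 = 15.71
Denominator = 1×95.4 + 0.081×18.3 + 0.081×108 = 105.6
Vm = 26.6 · ln(0.14876) = 26.6 × (-1.9054) = -50.68 mV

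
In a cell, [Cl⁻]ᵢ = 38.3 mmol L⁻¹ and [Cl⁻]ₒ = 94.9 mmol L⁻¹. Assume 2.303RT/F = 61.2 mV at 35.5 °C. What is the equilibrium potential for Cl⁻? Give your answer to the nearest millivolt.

E = (61.2/z) · log₁₀([Cl⁻]_out/[Cl⁻]_in) with z = -1.
For an anion, dividing by z = -1 reverses the sign.
= (61.2/-1) · log₁₀(94.9/38.3) = -61.20 · log₁₀(2.478)
= -61.20 · (0.3941) = -24.12 mV

-24 mV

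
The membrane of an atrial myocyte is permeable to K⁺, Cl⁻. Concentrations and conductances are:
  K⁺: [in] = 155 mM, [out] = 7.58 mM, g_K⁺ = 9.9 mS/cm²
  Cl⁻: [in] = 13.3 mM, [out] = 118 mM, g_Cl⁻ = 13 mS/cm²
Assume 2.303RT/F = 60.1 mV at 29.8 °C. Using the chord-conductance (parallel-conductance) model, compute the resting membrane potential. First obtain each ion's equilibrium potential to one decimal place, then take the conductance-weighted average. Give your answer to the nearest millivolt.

E_K⁺ = (60.1/1)·log₁₀(7.58/155) = -78.8 mV
E_Cl⁻ = (60.1/-1)·log₁₀(118/13.3) = -57.0 mV
Vm = (Σ gᵢEᵢ)/(Σ gᵢ) = (9.9·-78.8 + 13·-57.0) / (9.9 + 13)
= -1521.12 / 22.9 = -66.42 mV

-66 mV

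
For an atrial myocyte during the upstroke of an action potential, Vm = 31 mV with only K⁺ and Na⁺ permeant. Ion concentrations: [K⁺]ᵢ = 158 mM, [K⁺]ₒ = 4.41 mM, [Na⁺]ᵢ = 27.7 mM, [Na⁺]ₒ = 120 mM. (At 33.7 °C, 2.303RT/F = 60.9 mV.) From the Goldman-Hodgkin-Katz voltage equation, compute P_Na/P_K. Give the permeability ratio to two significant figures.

17

Let α = P_Na/P_K. GHK: Vm = 60.9·log₁₀[(Kₒ + α·Naₒ)/(Kᵢ + α·Naᵢ)].
10^(Vm/60.9) = 10^(31.0/60.9) = 3.2287
So 3.2287·(Kᵢ + α·Naᵢ) = Kₒ + α·Naₒ → α = (3.2287·158.0 − 4.41) / (120.0 − 3.2287·27.7)
α = (510.1 − 4.41) / (120.0 − 89.44) = 505.7/30.56 = 16.55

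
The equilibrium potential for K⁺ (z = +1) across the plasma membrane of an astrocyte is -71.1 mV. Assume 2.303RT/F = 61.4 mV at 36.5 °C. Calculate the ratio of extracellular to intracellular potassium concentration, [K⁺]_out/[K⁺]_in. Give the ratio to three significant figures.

log₁₀([out]/[in]) = E·z/(61.4) = -71.1 × 1 / 61.4 = -1.1580
[out]/[in] = 10^(-1.1580) = 0.06951

0.0695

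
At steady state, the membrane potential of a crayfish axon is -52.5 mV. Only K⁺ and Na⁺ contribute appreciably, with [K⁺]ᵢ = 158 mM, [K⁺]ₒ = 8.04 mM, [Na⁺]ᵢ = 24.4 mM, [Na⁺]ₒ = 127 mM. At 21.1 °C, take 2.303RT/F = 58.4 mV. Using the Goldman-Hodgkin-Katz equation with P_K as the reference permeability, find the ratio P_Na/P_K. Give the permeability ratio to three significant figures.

Let α = P_Na/P_K. GHK: Vm = 58.4·log₁₀[(Kₒ + α·Naₒ)/(Kᵢ + α·Naᵢ)].
10^(Vm/58.4) = 10^(-52.5/58.4) = 0.12619
So 0.12619·(Kᵢ + α·Naᵢ) = Kₒ + α·Naₒ → α = (0.12619·158.0 − 8.04) / (127.0 − 0.12619·24.4)
α = (19.94 − 8.04) / (127.0 − 3.079) = 11.9/123.9 = 0.09601

0.0960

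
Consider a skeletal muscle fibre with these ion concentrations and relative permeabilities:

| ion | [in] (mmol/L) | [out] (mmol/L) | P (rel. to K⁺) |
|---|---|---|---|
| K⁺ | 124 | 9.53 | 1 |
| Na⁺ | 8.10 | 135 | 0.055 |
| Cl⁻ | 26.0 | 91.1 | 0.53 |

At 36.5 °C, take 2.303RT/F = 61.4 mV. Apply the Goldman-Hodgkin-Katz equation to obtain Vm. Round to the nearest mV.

Vm = 61.4 · log₁₀[(Σ P·[cation]ₒ + Σ P·[anion]ᵢ) / (Σ P·[cation]ᵢ + Σ P·[anion]ₒ)]
Numerator = 1×9.53 + 0.055×135 + 0.53×26.0 = 30.73
Denominator = 1×124 + 0.055×8.10 + 0.53×91.1 = 172.7
Vm = 61.4 · log₁₀(0.17794) = 61.4 × (-0.7497) = -46.03 mV

-46 mV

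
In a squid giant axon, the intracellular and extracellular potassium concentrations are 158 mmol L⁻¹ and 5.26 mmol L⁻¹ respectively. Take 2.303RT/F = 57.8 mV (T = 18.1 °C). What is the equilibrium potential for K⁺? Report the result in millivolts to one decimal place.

-85.4 mV

E = (57.8/z) · log₁₀([K⁺]_out/[K⁺]_in) with z = +1.
= (57.8/1) · log₁₀(5.26/158) = 57.80 · log₁₀(0.03329)
= 57.80 · (-1.4777) = -85.41 mV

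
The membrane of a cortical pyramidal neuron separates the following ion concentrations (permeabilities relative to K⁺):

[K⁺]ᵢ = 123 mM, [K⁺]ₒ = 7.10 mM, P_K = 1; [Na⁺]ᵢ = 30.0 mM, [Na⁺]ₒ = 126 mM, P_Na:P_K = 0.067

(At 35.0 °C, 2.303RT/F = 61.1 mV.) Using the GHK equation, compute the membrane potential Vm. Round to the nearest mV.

-55 mV

Vm = 61.1 · log₁₀[(Σ P·[cation]ₒ + Σ P·[anion]ᵢ) / (Σ P·[cation]ᵢ + Σ P·[anion]ₒ)]
Numerator = 1×7.10 + 0.067×126 = 15.54
Denominator = 1×123 + 0.067×30.0 = 125
Vm = 61.1 · log₁₀(0.12433) = 61.1 × (-0.9054) = -55.32 mV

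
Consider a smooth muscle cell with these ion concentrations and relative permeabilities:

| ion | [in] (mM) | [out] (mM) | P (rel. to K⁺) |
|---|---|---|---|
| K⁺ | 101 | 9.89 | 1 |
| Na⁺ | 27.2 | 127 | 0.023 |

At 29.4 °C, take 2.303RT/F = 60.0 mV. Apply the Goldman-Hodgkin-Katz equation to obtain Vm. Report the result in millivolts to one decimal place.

Vm = 60.0 · log₁₀[(Σ P·[cation]ₒ + Σ P·[anion]ᵢ) / (Σ P·[cation]ᵢ + Σ P·[anion]ₒ)]
Numerator = 1×9.89 + 0.023×127 = 12.81
Denominator = 1×101 + 0.023×27.2 = 101.6
Vm = 60.0 · log₁₀(0.12606) = 60.0 × (-0.8994) = -53.97 mV

-54.0 mV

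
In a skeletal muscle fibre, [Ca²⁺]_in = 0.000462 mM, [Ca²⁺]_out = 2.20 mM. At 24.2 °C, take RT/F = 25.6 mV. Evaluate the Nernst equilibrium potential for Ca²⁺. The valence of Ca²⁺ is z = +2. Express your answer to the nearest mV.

E = (25.6/z) · ln([Ca²⁺]_out/[Ca²⁺]_in) with z = +2.
= (25.6/2) · ln(2.20/0.000462) = 12.80 · ln(4762)
= 12.80 · (8.4684) = 108.40 mV

108 mV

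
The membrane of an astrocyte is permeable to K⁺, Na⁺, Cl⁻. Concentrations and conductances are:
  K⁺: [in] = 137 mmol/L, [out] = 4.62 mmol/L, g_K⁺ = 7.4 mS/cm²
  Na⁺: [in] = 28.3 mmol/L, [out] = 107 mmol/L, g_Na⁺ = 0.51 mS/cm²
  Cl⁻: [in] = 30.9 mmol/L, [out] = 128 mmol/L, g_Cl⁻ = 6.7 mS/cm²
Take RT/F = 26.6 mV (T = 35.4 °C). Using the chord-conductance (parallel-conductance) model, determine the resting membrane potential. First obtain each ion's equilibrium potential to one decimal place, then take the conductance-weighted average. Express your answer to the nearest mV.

E_K⁺ = (26.6/1)·ln(4.62/137) = -90.2 mV
E_Na⁺ = (26.6/1)·ln(107/28.3) = 35.4 mV
E_Cl⁻ = (26.6/-1)·ln(128/30.9) = -37.8 mV
Vm = (Σ gᵢEᵢ)/(Σ gᵢ) = (7.4·-90.2 + 0.51·35.4 + 6.7·-37.8) / (7.4 + 0.51 + 6.7)
= -902.69 / 14.61 = -61.79 mV

-62 mV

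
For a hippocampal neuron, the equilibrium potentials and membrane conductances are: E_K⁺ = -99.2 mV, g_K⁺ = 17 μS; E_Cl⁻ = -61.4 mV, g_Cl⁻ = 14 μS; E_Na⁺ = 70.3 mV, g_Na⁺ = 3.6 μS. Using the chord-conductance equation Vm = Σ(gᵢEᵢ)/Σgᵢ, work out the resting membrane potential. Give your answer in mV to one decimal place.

Σ gᵢEᵢ = 17·(-99.2) + 14·(-61.4) + 3.6·(70.3) = -2292.92
Σ gᵢ = 17 + 14 + 3.6 = 34.6
Vm = -2292.92 / 34.6 = -66.27 mV

-66.3 mV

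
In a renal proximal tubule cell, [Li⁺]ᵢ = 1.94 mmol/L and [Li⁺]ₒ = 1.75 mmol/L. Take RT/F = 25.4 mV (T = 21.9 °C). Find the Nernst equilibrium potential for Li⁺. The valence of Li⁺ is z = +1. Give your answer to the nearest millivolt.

-3 mV

E = (25.4/z) · ln([Li⁺]_out/[Li⁺]_in) with z = +1.
= (25.4/1) · ln(1.75/1.94) = 25.40 · ln(0.9021)
= 25.40 · (-0.1031) = -2.62 mV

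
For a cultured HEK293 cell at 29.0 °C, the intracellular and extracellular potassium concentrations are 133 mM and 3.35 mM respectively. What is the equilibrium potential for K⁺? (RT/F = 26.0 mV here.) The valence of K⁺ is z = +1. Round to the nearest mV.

E = (26.0/z) · ln([K⁺]_out/[K⁺]_in) with z = +1.
= (26.0/1) · ln(3.35/133) = 26.00 · ln(0.02519)
= 26.00 · (-3.6814) = -95.72 mV

-96 mV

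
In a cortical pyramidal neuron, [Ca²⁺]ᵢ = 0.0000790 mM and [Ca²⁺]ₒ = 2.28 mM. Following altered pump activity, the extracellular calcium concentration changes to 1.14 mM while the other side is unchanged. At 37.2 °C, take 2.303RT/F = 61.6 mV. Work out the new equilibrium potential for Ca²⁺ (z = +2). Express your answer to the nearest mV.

128 mV

After the shift: [Ca²⁺]_out = 1.14, [Ca²⁺]_in = 0.0000790 mM.
E_new = (61.6/2)·log₁₀(1.14/0.0000790) = 30.80 · (4.1593) = 128.11 mV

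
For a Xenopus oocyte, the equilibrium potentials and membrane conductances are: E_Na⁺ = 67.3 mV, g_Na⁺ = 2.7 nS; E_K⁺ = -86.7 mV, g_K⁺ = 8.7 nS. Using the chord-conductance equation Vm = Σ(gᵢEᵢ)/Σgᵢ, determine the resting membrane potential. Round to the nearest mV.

Σ gᵢEᵢ = 2.7·(67.3) + 8.7·(-86.7) = -572.58
Σ gᵢ = 2.7 + 8.7 = 11.4
Vm = -572.58 / 11.4 = -50.23 mV

-50 mV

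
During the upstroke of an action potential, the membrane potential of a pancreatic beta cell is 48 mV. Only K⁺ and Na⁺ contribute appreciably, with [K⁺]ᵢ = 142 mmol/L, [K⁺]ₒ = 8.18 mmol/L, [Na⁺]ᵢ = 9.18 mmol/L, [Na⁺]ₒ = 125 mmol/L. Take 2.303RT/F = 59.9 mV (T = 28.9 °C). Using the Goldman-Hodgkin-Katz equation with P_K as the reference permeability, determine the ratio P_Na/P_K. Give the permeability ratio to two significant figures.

Let α = P_Na/P_K. GHK: Vm = 59.9·log₁₀[(Kₒ + α·Naₒ)/(Kᵢ + α·Naᵢ)].
10^(Vm/59.9) = 10^(48.0/59.9) = 6.329
So 6.329·(Kᵢ + α·Naᵢ) = Kₒ + α·Naₒ → α = (6.329·142.0 − 8.18) / (125.0 − 6.329·9.18)
α = (898.7 − 8.18) / (125.0 − 58.1) = 890.5/66.9 = 13.31

13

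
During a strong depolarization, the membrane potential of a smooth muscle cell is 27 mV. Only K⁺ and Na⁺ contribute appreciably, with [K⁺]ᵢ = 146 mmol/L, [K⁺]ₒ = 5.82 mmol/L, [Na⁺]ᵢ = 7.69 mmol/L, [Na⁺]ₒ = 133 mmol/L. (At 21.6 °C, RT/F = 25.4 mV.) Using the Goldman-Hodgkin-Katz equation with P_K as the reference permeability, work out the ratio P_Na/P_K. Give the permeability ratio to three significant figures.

3.76

Let α = P_Na/P_K. GHK: Vm = 25.4·ln[(Kₒ + α·Naₒ)/(Kᵢ + α·Naᵢ)].
e^(Vm/25.4) = e^(27.0/25.4) = 2.895
So 2.895·(Kᵢ + α·Naᵢ) = Kₒ + α·Naₒ → α = (2.895·146.0 − 5.82) / (133.0 − 2.895·7.69)
α = (422.7 − 5.82) / (133.0 − 22.26) = 416.9/110.7 = 3.764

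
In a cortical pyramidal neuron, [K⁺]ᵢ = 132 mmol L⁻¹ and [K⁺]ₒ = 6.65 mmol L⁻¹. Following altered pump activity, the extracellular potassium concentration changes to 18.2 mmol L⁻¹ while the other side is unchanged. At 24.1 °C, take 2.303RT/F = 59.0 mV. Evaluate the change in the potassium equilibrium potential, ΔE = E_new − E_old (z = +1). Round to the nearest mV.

26 mV

E_old = (59.0/1)·log₁₀(6.65/132) = -76.57 mV
E_new = (59.0/1)·log₁₀(18.2/132) = -50.77 mV
ΔE = -50.77 − (-76.57) = 25.80 mV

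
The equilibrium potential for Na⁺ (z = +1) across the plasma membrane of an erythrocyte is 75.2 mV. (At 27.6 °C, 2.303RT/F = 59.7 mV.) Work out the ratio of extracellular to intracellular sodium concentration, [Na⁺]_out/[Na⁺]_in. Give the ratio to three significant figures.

18.2

log₁₀([out]/[in]) = E·z/(59.7) = 75.2 × 1 / 59.7 = 1.2596
[out]/[in] = 10^(1.2596) = 18.18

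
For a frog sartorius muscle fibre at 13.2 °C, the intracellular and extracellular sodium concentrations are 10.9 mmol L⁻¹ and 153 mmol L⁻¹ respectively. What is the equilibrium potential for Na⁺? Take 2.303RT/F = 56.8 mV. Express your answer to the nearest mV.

E = (56.8/z) · log₁₀([Na⁺]_out/[Na⁺]_in) with z = +1.
= (56.8/1) · log₁₀(153/10.9) = 56.80 · log₁₀(14.04)
= 56.80 · (1.1473) = 65.16 mV

65 mV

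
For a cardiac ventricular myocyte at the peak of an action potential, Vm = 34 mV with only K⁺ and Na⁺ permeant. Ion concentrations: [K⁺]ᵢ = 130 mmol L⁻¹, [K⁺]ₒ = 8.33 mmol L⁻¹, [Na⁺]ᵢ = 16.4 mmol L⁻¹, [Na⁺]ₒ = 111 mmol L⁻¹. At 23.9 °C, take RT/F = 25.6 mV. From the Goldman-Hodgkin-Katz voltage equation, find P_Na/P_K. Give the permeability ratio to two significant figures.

Let α = P_Na/P_K. GHK: Vm = 25.6·ln[(Kₒ + α·Naₒ)/(Kᵢ + α·Naᵢ)].
e^(Vm/25.6) = e^(34.0/25.6) = 3.774
So 3.774·(Kᵢ + α·Naᵢ) = Kₒ + α·Naₒ → α = (3.774·130.0 − 8.33) / (111.0 − 3.774·16.4)
α = (490.6 − 8.33) / (111.0 − 61.89) = 482.3/49.11 = 9.821

9.8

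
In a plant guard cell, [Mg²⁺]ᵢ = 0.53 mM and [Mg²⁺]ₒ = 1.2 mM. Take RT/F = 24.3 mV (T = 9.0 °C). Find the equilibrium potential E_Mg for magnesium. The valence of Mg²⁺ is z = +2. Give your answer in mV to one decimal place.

9.9 mV

E = (24.3/z) · ln([Mg²⁺]_out/[Mg²⁺]_in) with z = +2.
= (24.3/2) · ln(1.2/0.53) = 12.15 · ln(2.264)
= 12.15 · (0.8172) = 9.93 mV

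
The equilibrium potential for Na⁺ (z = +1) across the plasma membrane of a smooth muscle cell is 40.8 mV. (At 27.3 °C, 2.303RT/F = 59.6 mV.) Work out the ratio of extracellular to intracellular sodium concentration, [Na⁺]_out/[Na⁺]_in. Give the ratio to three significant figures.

log₁₀([out]/[in]) = E·z/(59.6) = 40.8 × 1 / 59.6 = 0.6846
[out]/[in] = 10^(0.6846) = 4.837

4.84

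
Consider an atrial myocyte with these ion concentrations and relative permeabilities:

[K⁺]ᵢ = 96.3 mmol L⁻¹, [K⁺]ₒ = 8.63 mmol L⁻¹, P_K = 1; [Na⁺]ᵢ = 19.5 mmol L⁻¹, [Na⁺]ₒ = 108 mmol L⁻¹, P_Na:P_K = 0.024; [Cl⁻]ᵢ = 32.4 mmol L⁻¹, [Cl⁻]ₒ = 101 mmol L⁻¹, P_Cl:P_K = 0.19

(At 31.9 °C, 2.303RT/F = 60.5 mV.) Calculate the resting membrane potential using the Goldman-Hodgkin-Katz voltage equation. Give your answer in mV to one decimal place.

Vm = 60.5 · log₁₀[(Σ P·[cation]ₒ + Σ P·[anion]ᵢ) / (Σ P·[cation]ᵢ + Σ P·[anion]ₒ)]
Numerator = 1×8.63 + 0.024×108 + 0.19×32.4 = 17.38
Denominator = 1×96.3 + 0.024×19.5 + 0.19×101 = 116
Vm = 60.5 · log₁₀(0.14986) = 60.5 × (-0.8243) = -49.87 mV

-49.9 mV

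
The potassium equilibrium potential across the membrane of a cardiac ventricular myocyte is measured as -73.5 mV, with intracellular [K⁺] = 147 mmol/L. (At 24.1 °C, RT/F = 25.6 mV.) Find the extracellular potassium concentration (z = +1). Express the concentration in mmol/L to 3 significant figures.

8.33 mmol/L

Nernst: E = (25.6/1) · ln([out]/[in]), so ln([out]/[in]) = -73.5 × 1 / 25.6 = -2.8711.
[out]/[in] = e^(-2.8711) = 0.05664.
[out] = 0.05664 × 147 = 8.326 mmol/L.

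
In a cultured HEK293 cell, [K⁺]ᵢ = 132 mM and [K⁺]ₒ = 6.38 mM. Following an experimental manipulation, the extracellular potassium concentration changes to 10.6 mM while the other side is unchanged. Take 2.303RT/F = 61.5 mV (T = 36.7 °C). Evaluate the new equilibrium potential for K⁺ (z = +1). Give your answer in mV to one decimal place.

-67.4 mV

After the shift: [K⁺]_out = 10.6, [K⁺]_in = 132 mM.
E_new = (61.5/1)·log₁₀(10.6/132) = 61.50 · (-1.0953) = -67.36 mV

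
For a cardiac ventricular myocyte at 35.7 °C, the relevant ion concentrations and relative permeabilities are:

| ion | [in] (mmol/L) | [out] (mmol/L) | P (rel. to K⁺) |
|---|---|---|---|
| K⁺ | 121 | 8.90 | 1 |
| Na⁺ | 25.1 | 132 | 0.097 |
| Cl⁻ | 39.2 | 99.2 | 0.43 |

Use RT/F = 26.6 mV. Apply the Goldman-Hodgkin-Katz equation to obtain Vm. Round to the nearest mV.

-39 mV

Vm = 26.6 · ln[(Σ P·[cation]ₒ + Σ P·[anion]ᵢ) / (Σ P·[cation]ᵢ + Σ P·[anion]ₒ)]
Numerator = 1×8.90 + 0.097×132 + 0.43×39.2 = 38.56
Denominator = 1×121 + 0.097×25.1 + 0.43×99.2 = 166.1
Vm = 26.6 · ln(0.23216) = 26.6 × (-1.4603) = -38.84 mV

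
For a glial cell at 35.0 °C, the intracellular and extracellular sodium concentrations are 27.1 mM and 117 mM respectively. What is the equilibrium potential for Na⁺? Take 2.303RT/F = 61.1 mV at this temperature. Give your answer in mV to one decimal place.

38.8 mV

E = (61.1/z) · log₁₀([Na⁺]_out/[Na⁺]_in) with z = +1.
= (61.1/1) · log₁₀(117/27.1) = 61.10 · log₁₀(4.317)
= 61.10 · (0.6352) = 38.81 mV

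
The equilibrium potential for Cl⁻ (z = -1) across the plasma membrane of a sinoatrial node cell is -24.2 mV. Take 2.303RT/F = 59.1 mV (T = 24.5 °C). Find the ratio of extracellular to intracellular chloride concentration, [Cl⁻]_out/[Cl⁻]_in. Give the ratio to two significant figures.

2.6

log₁₀([out]/[in]) = E·z/(59.1) = -24.2 × -1 / 59.1 = 0.4095
[out]/[in] = 10^(0.4095) = 2.567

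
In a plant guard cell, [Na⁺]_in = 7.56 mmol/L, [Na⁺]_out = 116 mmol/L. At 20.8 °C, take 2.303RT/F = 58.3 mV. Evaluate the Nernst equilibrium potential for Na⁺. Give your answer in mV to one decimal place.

69.1 mV

E = (58.3/z) · log₁₀([Na⁺]_out/[Na⁺]_in) with z = +1.
= (58.3/1) · log₁₀(116/7.56) = 58.30 · log₁₀(15.34)
= 58.30 · (1.1859) = 69.14 mV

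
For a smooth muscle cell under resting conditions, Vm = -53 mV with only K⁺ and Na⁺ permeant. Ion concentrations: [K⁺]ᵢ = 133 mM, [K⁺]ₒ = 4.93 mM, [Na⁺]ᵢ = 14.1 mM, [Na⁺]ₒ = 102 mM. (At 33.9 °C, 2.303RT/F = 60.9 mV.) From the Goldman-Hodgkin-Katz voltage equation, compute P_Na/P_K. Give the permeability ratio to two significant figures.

Let α = P_Na/P_K. GHK: Vm = 60.9·log₁₀[(Kₒ + α·Naₒ)/(Kᵢ + α·Naᵢ)].
10^(Vm/60.9) = 10^(-53.0/60.9) = 0.13481
So 0.13481·(Kᵢ + α·Naᵢ) = Kₒ + α·Naₒ → α = (0.13481·133.0 − 4.93) / (102.0 − 0.13481·14.1)
α = (17.93 − 4.93) / (102.0 − 1.901) = 13/100.1 = 0.1299

0.13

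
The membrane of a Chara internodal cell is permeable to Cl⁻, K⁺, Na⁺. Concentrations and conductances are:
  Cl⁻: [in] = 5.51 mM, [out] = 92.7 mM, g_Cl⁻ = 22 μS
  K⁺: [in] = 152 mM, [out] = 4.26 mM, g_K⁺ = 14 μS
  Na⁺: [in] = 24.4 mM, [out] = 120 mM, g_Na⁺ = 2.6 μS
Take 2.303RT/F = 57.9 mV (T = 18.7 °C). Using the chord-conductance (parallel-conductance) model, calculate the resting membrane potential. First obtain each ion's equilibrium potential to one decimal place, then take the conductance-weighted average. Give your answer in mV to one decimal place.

E_Cl⁻ = (57.9/-1)·log₁₀(92.7/5.51) = -71.0 mV
E_K⁺ = (57.9/1)·log₁₀(4.26/152) = -89.9 mV
E_Na⁺ = (57.9/1)·log₁₀(120/24.4) = 40.1 mV
Vm = (Σ gᵢEᵢ)/(Σ gᵢ) = (22·-71.0 + 14·-89.9 + 2.6·40.1) / (22 + 14 + 2.6)
= -2716.34 / 38.6 = -70.37 mV

-70.4 mV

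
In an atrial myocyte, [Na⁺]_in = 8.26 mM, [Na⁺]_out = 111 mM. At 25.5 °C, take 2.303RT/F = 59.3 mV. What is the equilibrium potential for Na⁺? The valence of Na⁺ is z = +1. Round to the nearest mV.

E = (59.3/z) · log₁₀([Na⁺]_out/[Na⁺]_in) with z = +1.
= (59.3/1) · log₁₀(111/8.26) = 59.30 · log₁₀(13.44)
= 59.30 · (1.1283) = 66.91 mV

67 mV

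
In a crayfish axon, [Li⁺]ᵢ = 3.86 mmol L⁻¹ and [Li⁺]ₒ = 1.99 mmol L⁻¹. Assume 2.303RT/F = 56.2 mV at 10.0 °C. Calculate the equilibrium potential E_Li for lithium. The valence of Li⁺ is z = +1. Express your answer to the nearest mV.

-16 mV

E = (56.2/z) · log₁₀([Li⁺]_out/[Li⁺]_in) with z = +1.
= (56.2/1) · log₁₀(1.99/3.86) = 56.20 · log₁₀(0.5155)
= 56.20 · (-0.2877) = -16.17 mV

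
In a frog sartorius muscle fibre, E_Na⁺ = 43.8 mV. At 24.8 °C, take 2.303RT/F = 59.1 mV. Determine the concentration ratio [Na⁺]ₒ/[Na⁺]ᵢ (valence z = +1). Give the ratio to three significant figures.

5.51

log₁₀([out]/[in]) = E·z/(59.1) = 43.8 × 1 / 59.1 = 0.7411
[out]/[in] = 10^(0.7411) = 5.51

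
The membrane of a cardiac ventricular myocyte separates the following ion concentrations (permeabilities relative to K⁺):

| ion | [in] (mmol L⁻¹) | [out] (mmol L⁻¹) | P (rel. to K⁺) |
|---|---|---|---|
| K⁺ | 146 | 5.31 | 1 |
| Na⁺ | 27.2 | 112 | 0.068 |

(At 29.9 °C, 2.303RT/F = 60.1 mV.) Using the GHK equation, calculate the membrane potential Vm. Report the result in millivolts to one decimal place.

-63.6 mV

Vm = 60.1 · log₁₀[(Σ P·[cation]ₒ + Σ P·[anion]ᵢ) / (Σ P·[cation]ᵢ + Σ P·[anion]ₒ)]
Numerator = 1×5.31 + 0.068×112 = 12.93
Denominator = 1×146 + 0.068×27.2 = 147.8
Vm = 60.1 · log₁₀(0.087427) = 60.1 × (-1.0584) = -63.61 mV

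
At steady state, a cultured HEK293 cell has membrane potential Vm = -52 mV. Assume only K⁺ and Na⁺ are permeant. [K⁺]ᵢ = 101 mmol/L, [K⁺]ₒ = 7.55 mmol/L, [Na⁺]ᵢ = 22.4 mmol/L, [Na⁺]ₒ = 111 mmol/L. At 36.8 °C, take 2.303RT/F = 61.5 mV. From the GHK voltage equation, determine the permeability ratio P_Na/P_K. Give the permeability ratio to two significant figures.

0.064

Let α = P_Na/P_K. GHK: Vm = 61.5·log₁₀[(Kₒ + α·Naₒ)/(Kᵢ + α·Naᵢ)].
10^(Vm/61.5) = 10^(-52.0/61.5) = 0.14272
So 0.14272·(Kᵢ + α·Naᵢ) = Kₒ + α·Naₒ → α = (0.14272·101.0 − 7.55) / (111.0 − 0.14272·22.4)
α = (14.41 − 7.55) / (111.0 − 3.197) = 6.864/107.8 = 0.06367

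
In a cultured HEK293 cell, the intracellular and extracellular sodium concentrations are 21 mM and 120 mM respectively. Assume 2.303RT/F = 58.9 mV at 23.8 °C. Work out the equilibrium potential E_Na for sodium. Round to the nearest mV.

E = (58.9/z) · log₁₀([Na⁺]_out/[Na⁺]_in) with z = +1.
= (58.9/1) · log₁₀(120/21) = 58.90 · log₁₀(5.714)
= 58.90 · (0.7570) = 44.59 mV

45 mV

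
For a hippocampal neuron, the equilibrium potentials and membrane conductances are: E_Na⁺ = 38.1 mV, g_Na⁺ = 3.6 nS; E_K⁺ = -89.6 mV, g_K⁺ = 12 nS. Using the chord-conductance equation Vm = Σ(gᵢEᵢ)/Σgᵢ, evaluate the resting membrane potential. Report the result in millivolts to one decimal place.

Σ gᵢEᵢ = 3.6·(38.1) + 12·(-89.6) = -938.04
Σ gᵢ = 3.6 + 12 = 15.6
Vm = -938.04 / 15.6 = -60.13 mV

-60.1 mV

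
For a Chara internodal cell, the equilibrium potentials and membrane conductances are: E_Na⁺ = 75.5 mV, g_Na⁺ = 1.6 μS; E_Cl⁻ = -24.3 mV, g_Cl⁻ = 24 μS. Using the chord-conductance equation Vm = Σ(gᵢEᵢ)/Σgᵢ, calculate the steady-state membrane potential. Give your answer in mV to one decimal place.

-18.1 mV

Σ gᵢEᵢ = 1.6·(75.5) + 24·(-24.3) = -462.40
Σ gᵢ = 1.6 + 24 = 25.6
Vm = -462.40 / 25.6 = -18.06 mV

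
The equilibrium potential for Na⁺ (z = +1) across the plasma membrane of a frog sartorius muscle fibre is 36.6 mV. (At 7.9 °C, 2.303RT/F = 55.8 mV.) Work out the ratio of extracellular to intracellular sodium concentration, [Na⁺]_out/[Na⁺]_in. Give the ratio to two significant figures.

4.5

log₁₀([out]/[in]) = E·z/(55.8) = 36.6 × 1 / 55.8 = 0.6559
[out]/[in] = 10^(0.6559) = 4.528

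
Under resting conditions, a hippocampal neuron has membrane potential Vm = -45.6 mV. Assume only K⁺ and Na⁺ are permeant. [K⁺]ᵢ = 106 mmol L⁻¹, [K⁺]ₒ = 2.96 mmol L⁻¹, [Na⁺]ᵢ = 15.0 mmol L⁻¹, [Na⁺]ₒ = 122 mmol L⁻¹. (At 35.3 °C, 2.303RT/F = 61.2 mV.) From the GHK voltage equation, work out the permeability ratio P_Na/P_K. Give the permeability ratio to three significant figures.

Let α = P_Na/P_K. GHK: Vm = 61.2·log₁₀[(Kₒ + α·Naₒ)/(Kᵢ + α·Naᵢ)].
10^(Vm/61.2) = 10^(-45.6/61.2) = 0.17985
So 0.17985·(Kᵢ + α·Naᵢ) = Kₒ + α·Naₒ → α = (0.17985·106.0 − 2.96) / (122.0 − 0.17985·15.0)
α = (19.06 − 2.96) / (122.0 − 2.698) = 16.1/119.3 = 0.135

0.135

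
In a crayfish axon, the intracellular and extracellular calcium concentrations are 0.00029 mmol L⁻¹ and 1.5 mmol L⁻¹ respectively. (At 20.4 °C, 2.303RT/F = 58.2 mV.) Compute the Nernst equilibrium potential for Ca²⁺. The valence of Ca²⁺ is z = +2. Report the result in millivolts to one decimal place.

E = (58.2/z) · log₁₀([Ca²⁺]_out/[Ca²⁺]_in) with z = +2.
= (58.2/2) · log₁₀(1.5/0.00029) = 29.10 · log₁₀(5172)
= 29.10 · (3.7137) = 108.07 mV

108.1 mV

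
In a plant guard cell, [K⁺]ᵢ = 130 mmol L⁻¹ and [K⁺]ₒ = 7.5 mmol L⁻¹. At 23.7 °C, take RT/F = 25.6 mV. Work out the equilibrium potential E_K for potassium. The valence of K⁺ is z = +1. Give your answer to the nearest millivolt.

-73 mV

E = (25.6/z) · ln([K⁺]_out/[K⁺]_in) with z = +1.
= (25.6/1) · ln(7.5/130) = 25.60 · ln(0.05769)
= 25.60 · (-2.8526) = -73.03 mV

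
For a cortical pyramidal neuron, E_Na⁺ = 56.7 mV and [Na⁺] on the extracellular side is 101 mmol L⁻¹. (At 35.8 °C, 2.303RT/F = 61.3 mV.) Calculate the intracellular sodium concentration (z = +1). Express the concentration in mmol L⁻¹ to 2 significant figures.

Nernst: E = (61.3/1) · log₁₀([out]/[in]), so log₁₀([out]/[in]) = 56.7 × 1 / 61.3 = 0.9250.
[out]/[in] = 10^(0.9250) = 8.413.
[in] = 101 / 8.413 = 12 mmol L⁻¹.

12 mmol L⁻¹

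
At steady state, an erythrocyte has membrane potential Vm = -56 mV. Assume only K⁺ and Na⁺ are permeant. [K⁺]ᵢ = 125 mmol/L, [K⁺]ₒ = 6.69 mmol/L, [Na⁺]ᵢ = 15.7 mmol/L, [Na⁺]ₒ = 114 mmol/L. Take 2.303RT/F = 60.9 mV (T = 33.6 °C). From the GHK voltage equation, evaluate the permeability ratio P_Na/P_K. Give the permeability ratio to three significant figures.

Let α = P_Na/P_K. GHK: Vm = 60.9·log₁₀[(Kₒ + α·Naₒ)/(Kᵢ + α·Naᵢ)].
10^(Vm/60.9) = 10^(-56.0/60.9) = 0.12035
So 0.12035·(Kᵢ + α·Naᵢ) = Kₒ + α·Naₒ → α = (0.12035·125.0 − 6.69) / (114.0 − 0.12035·15.7)
α = (15.04 − 6.69) / (114.0 − 1.89) = 8.354/112.1 = 0.07452

0.0745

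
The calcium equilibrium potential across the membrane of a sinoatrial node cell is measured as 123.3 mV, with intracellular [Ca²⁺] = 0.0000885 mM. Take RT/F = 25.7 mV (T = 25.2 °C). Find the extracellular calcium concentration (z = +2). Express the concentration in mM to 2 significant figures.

1.3 mM

Nernst: E = (25.7/2) · ln([out]/[in]), so ln([out]/[in]) = 123.3 × 2 / 25.7 = 9.5953.
[out]/[in] = e^(9.5953) = 1.47e+04.
[out] = 1.47e+04 × 0.0000885 = 1.301 mM.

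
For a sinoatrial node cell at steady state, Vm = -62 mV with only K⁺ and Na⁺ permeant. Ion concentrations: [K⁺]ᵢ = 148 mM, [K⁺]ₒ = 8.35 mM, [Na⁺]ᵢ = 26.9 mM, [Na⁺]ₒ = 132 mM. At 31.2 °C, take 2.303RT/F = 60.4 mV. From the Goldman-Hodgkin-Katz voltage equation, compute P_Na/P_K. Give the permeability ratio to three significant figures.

0.0431

Let α = P_Na/P_K. GHK: Vm = 60.4·log₁₀[(Kₒ + α·Naₒ)/(Kᵢ + α·Naᵢ)].
10^(Vm/60.4) = 10^(-62.0/60.4) = 0.094083
So 0.094083·(Kᵢ + α·Naᵢ) = Kₒ + α·Naₒ → α = (0.094083·148.0 − 8.35) / (132.0 − 0.094083·26.9)
α = (13.92 − 8.35) / (132.0 − 2.531) = 5.574/129.5 = 0.04305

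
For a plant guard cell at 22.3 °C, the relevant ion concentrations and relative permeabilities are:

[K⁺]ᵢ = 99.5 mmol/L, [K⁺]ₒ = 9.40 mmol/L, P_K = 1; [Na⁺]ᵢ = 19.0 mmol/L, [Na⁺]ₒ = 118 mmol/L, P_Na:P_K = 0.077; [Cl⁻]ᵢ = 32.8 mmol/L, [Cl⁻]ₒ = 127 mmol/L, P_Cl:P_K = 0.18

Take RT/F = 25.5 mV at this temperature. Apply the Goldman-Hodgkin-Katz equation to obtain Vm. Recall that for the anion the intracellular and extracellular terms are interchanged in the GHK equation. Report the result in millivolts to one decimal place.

Vm = 25.5 · ln[(Σ P·[cation]ₒ + Σ P·[anion]ᵢ) / (Σ P·[cation]ᵢ + Σ P·[anion]ₒ)]
Numerator = 1×9.40 + 0.077×118 + 0.18×32.8 = 24.39
Denominator = 1×99.5 + 0.077×19.0 + 0.18×127 = 123.8
Vm = 25.5 · ln(0.19697) = 25.5 × (-1.6247) = -41.43 mV

-41.4 mV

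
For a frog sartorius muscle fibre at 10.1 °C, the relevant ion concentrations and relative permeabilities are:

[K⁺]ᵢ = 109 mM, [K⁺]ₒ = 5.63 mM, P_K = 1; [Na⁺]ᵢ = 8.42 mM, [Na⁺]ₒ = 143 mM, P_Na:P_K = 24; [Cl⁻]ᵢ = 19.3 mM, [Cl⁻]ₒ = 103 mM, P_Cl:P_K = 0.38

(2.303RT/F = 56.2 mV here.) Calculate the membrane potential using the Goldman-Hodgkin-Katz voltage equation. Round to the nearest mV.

Vm = 56.2 · log₁₀[(Σ P·[cation]ₒ + Σ P·[anion]ᵢ) / (Σ P·[cation]ᵢ + Σ P·[anion]ₒ)]
Numerator = 1×5.63 + 24×143 + 0.38×19.3 = 3445
Denominator = 1×109 + 24×8.42 + 0.38×103 = 350.2
Vm = 56.2 · log₁₀(9.8366) = 56.2 × (0.9928) = 55.80 mV

56 mV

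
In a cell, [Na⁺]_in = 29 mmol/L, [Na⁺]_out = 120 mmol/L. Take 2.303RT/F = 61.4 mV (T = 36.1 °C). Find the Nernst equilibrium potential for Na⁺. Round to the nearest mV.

38 mV

E = (61.4/z) · log₁₀([Na⁺]_out/[Na⁺]_in) with z = +1.
= (61.4/1) · log₁₀(120/29) = 61.40 · log₁₀(4.138)
= 61.40 · (0.6168) = 37.87 mV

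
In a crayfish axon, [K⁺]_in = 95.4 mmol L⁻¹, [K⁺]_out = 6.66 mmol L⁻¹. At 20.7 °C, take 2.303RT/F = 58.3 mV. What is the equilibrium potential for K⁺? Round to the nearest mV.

-67 mV

E = (58.3/z) · log₁₀([K⁺]_out/[K⁺]_in) with z = +1.
= (58.3/1) · log₁₀(6.66/95.4) = 58.30 · log₁₀(0.06981)
= 58.30 · (-1.1561) = -67.40 mV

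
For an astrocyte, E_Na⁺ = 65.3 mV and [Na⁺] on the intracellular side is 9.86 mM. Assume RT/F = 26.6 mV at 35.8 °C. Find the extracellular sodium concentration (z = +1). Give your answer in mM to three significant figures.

115 mM

Nernst: E = (26.6/1) · ln([out]/[in]), so ln([out]/[in]) = 65.3 × 1 / 26.6 = 2.4549.
[out]/[in] = e^(2.4549) = 11.65.
[out] = 11.65 × 9.86 = 114.8 mM.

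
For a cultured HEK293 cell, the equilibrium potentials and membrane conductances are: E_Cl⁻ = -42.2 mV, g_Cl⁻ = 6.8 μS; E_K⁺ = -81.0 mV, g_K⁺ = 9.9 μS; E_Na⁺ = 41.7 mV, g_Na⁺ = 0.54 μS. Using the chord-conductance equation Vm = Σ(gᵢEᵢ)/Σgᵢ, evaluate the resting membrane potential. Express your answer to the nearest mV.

-62 mV

Σ gᵢEᵢ = 6.8·(-42.2) + 9.9·(-81.0) + 0.54·(41.7) = -1066.34
Σ gᵢ = 6.8 + 9.9 + 0.54 = 17.24
Vm = -1066.34 / 17.24 = -61.85 mV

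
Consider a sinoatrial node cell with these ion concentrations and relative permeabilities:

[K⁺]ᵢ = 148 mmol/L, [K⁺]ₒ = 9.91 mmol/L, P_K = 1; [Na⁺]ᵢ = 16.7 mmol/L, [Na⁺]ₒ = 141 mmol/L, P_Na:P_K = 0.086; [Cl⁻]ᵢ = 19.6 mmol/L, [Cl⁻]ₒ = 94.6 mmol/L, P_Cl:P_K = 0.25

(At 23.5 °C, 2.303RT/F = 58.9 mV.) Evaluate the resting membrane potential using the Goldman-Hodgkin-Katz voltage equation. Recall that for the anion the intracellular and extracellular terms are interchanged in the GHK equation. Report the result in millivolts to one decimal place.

Vm = 58.9 · log₁₀[(Σ P·[cation]ₒ + Σ P·[anion]ᵢ) / (Σ P·[cation]ᵢ + Σ P·[anion]ₒ)]
Numerator = 1×9.91 + 0.086×141 + 0.25×19.6 = 26.94
Denominator = 1×148 + 0.086×16.7 + 0.25×94.6 = 173.1
Vm = 58.9 · log₁₀(0.15562) = 58.9 × (-0.8079) = -47.59 mV

-47.6 mV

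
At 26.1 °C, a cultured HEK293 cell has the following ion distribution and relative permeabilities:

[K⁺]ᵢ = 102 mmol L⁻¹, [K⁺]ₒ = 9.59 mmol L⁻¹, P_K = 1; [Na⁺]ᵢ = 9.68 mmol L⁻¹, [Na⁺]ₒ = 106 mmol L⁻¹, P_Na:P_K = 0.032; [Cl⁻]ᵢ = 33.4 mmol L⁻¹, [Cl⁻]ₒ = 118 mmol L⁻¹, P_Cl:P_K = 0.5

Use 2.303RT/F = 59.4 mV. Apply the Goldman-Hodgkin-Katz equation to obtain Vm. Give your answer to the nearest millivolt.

-44 mV

Vm = 59.4 · log₁₀[(Σ P·[cation]ₒ + Σ P·[anion]ᵢ) / (Σ P·[cation]ᵢ + Σ P·[anion]ₒ)]
Numerator = 1×9.59 + 0.032×106 + 0.5×33.4 = 29.68
Denominator = 1×102 + 0.032×9.68 + 0.5×118 = 161.3
Vm = 59.4 · log₁₀(0.18401) = 59.4 × (-0.7352) = -43.67 mV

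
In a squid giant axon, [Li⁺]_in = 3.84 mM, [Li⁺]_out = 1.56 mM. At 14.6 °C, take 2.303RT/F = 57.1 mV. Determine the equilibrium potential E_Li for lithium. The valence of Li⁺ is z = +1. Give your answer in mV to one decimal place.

-22.3 mV

E = (57.1/z) · log₁₀([Li⁺]_out/[Li⁺]_in) with z = +1.
= (57.1/1) · log₁₀(1.56/3.84) = 57.10 · log₁₀(0.4063)
= 57.10 · (-0.3912) = -22.34 mV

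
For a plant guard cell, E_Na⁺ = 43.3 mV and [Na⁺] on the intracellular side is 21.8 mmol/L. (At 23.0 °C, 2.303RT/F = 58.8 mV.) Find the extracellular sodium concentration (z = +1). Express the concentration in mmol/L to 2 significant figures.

120 mmol/L

Nernst: E = (58.8/1) · log₁₀([out]/[in]), so log₁₀([out]/[in]) = 43.3 × 1 / 58.8 = 0.7364.
[out]/[in] = 10^(0.7364) = 5.45.
[out] = 5.45 × 21.8 = 118.8 mmol/L.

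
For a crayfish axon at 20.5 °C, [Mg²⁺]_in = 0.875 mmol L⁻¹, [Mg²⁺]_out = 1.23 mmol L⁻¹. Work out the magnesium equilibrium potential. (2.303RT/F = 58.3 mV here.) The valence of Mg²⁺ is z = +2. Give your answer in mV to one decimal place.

4.3 mV

E = (58.3/z) · log₁₀([Mg²⁺]_out/[Mg²⁺]_in) with z = +2.
= (58.3/2) · log₁₀(1.23/0.875) = 29.15 · log₁₀(1.406)
= 29.15 · (0.1479) = 4.31 mV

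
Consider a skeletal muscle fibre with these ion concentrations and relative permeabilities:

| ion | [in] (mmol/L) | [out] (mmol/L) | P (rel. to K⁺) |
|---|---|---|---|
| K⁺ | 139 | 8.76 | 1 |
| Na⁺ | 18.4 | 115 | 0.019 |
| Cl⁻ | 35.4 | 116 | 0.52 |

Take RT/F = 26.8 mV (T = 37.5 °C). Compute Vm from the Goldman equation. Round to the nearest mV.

-51 mV

Vm = 26.8 · ln[(Σ P·[cation]ₒ + Σ P·[anion]ᵢ) / (Σ P·[cation]ᵢ + Σ P·[anion]ₒ)]
Numerator = 1×8.76 + 0.019×115 + 0.52×35.4 = 29.35
Denominator = 1×139 + 0.019×18.4 + 0.52×116 = 199.7
Vm = 26.8 · ln(0.14701) = 26.8 × (-1.9173) = -51.38 mV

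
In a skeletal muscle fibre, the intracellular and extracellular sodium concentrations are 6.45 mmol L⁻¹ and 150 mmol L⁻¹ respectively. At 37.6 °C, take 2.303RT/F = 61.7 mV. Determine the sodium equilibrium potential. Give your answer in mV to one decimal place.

84.3 mV

E = (61.7/z) · log₁₀([Na⁺]_out/[Na⁺]_in) with z = +1.
= (61.7/1) · log₁₀(150/6.45) = 61.70 · log₁₀(23.26)
= 61.70 · (1.3665) = 84.31 mV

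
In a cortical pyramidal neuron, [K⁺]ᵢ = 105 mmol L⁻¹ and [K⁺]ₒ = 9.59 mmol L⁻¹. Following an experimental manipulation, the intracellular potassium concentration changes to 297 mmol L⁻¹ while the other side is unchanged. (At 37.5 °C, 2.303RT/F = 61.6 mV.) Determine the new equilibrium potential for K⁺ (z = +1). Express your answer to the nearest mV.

After the shift: [K⁺]_out = 9.59, [K⁺]_in = 297 mmol L⁻¹.
E_new = (61.6/1)·log₁₀(9.59/297) = 61.60 · (-1.4909) = -91.84 mV

-92 mV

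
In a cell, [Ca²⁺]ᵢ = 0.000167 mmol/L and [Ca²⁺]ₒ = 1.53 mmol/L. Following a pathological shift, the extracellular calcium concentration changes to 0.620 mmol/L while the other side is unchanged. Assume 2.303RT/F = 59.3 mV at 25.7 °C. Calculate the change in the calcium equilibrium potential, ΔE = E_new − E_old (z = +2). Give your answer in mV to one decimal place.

-11.6 mV

E_old = (59.3/2)·log₁₀(1.53/0.000167) = 117.47 mV
E_new = (59.3/2)·log₁₀(0.620/0.000167) = 105.84 mV
ΔE = 105.84 − (117.47) = -11.63 mV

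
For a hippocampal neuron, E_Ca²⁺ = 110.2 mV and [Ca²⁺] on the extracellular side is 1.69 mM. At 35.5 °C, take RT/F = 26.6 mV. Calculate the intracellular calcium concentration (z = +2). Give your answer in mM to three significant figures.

0.000426 mM

Nernst: E = (26.6/2) · ln([out]/[in]), so ln([out]/[in]) = 110.2 × 2 / 26.6 = 8.2857.
[out]/[in] = e^(8.2857) = 3967.
[in] = 1.69 / 3967 = 0.000426 mM.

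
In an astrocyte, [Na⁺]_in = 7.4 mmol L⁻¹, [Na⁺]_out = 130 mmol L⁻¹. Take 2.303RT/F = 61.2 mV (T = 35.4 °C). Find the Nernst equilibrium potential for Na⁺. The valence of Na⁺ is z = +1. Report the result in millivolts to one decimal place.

E = (61.2/z) · log₁₀([Na⁺]_out/[Na⁺]_in) with z = +1.
= (61.2/1) · log₁₀(130/7.4) = 61.20 · log₁₀(17.57)
= 61.20 · (1.2447) = 76.18 mV

76.2 mV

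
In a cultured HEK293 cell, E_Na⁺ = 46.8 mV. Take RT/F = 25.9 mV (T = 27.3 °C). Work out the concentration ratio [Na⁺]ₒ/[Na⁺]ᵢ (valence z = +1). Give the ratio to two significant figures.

ln([out]/[in]) = E·z/(25.9) = 46.8 × 1 / 25.9 = 1.8069
[out]/[in] = e^(1.8069) = 6.092

6.1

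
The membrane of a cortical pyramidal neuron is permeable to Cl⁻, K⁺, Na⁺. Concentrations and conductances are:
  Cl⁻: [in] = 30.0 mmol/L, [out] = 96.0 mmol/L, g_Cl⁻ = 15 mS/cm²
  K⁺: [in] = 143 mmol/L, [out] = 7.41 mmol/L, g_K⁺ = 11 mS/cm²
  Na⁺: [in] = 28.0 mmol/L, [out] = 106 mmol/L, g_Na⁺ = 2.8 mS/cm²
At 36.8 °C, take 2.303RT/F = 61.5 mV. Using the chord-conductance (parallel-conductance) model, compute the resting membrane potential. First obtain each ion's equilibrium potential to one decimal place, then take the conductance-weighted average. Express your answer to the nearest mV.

E_Cl⁻ = (61.5/-1)·log₁₀(96.0/30.0) = -31.1 mV
E_K⁺ = (61.5/1)·log₁₀(7.41/143) = -79.1 mV
E_Na⁺ = (61.5/1)·log₁₀(106/28.0) = 35.6 mV
Vm = (Σ gᵢEᵢ)/(Σ gᵢ) = (15·-31.1 + 11·-79.1 + 2.8·35.6) / (15 + 11 + 2.8)
= -1236.92 / 28.8 = -42.95 mV

-43 mV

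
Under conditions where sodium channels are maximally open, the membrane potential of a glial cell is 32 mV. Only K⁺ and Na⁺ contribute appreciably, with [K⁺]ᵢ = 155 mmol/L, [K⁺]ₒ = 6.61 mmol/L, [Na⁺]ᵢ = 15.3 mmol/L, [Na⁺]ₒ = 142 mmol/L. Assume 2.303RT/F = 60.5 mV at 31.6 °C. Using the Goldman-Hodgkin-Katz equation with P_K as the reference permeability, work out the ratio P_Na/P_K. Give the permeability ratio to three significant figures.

Let α = P_Na/P_K. GHK: Vm = 60.5·log₁₀[(Kₒ + α·Naₒ)/(Kᵢ + α·Naᵢ)].
10^(Vm/60.5) = 10^(32.0/60.5) = 3.3801
So 3.3801·(Kᵢ + α·Naᵢ) = Kₒ + α·Naₒ → α = (3.3801·155.0 − 6.61) / (142.0 − 3.3801·15.3)
α = (523.9 − 6.61) / (142.0 − 51.72) = 517.3/90.28 = 5.73

5.73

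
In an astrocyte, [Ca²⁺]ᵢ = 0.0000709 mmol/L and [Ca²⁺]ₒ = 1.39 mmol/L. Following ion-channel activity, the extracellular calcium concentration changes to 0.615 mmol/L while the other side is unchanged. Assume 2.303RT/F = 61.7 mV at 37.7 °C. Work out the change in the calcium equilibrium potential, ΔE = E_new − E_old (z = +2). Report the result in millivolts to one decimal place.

-10.9 mV

E_old = (61.7/2)·log₁₀(1.39/0.0000709) = 132.42 mV
E_new = (61.7/2)·log₁₀(0.615/0.0000709) = 121.49 mV
ΔE = 121.49 − (132.42) = -10.93 mV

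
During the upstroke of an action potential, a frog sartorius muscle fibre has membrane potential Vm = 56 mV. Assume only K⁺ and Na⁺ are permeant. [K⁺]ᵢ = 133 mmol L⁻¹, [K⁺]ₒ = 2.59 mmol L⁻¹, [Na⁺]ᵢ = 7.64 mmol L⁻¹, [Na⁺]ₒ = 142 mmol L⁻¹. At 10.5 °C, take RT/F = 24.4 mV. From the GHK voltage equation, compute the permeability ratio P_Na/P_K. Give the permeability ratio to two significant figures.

Let α = P_Na/P_K. GHK: Vm = 24.4·ln[(Kₒ + α·Naₒ)/(Kᵢ + α·Naᵢ)].
e^(Vm/24.4) = e^(56.0/24.4) = 9.9252
So 9.9252·(Kᵢ + α·Naᵢ) = Kₒ + α·Naₒ → α = (9.9252·133.0 − 2.59) / (142.0 − 9.9252·7.64)
α = (1320 − 2.59) / (142.0 − 75.83) = 1317/66.17 = 19.91

20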